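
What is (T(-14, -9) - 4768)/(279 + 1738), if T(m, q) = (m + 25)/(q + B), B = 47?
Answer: -181173/76646 ≈ -2.3638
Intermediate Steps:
T(m, q) = (25 + m)/(47 + q) (T(m, q) = (m + 25)/(q + 47) = (25 + m)/(47 + q))
(T(-14, -9) - 4768)/(279 + 1738) = ((25 - 14)/(47 - 9) - 4768)/(279 + 1738) = (11/38 - 4768)/2017 = ((1/38)*11 - 4768)*(1/2017) = (11/38 - 4768)*(1/2017) = -181173/38*1/2017 = -181173/76646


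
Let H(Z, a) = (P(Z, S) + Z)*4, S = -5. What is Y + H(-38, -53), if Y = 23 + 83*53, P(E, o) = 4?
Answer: 4286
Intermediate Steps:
Y = 4422 (Y = 23 + 4399 = 4422)
H(Z, a) = 16 + 4*Z (H(Z, a) = (4 + Z)*4 = 16 + 4*Z)
Y + H(-38, -53) = 4422 + (16 + 4*(-38)) = 4422 + (16 - 152) = 4422 - 136 = 4286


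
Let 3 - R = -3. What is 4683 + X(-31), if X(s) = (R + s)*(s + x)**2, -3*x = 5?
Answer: -197953/9 ≈ -21995.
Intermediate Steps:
x = -5/3 (x = -1/3*5 = -5/3 ≈ -1.6667)
R = 6 (R = 3 - 1*(-3) = 3 + 3 = 6)
X(s) = (-5/3 + s)**2*(6 + s) (X(s) = (6 + s)*(s - 5/3)**2 = (6 + s)*(-5/3 + s)**2 = (-5/3 + s)**2*(6 + s))
4683 + X(-31) = 4683 + (-5 + 3*(-31))**2*(6 - 31)/9 = 4683 + (1/9)*(-5 - 93)**2*(-25) = 4683 + (1/9)*(-98)**2*(-25) = 4683 + (1/9)*9604*(-25) = 4683 - 240100/9 = -197953/9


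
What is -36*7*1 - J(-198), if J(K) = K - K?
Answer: -252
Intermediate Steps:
J(K) = 0
-36*7*1 - J(-198) = -36*7*1 - 1*0 = -252*1 + 0 = -252 + 0 = -252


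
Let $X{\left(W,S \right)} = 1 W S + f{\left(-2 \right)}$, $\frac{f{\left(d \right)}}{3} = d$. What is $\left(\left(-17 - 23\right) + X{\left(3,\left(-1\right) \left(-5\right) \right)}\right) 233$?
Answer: $-7223$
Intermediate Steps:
$f{\left(d \right)} = 3 d$
$X{\left(W,S \right)} = -6 + S W$ ($X{\left(W,S \right)} = 1 W S + 3 \left(-2\right) = W S - 6 = S W - 6 = -6 + S W$)
$\left(\left(-17 - 23\right) + X{\left(3,\left(-1\right) \left(-5\right) \right)}\right) 233 = \left(\left(-17 - 23\right) - \left(6 - \left(-1\right) \left(-5\right) 3\right)\right) 233 = \left(-40 + \left(-6 + 5 \cdot 3\right)\right) 233 = \left(-40 + \left(-6 + 15\right)\right) 233 = \left(-40 + 9\right) 233 = \left(-31\right) 233 = -7223$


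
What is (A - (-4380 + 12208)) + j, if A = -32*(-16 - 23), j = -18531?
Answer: -25111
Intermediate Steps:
A = 1248 (A = -32*(-39) = 1248)
(A - (-4380 + 12208)) + j = (1248 - (-4380 + 12208)) - 18531 = (1248 - 1*7828) - 18531 = (1248 - 7828) - 18531 = -6580 - 18531 = -25111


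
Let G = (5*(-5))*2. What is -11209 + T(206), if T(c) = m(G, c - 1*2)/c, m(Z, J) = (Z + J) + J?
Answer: -1154348/103 ≈ -11207.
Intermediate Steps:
G = -50 (G = -25*2 = -50)
m(Z, J) = Z + 2*J (m(Z, J) = (J + Z) + J = Z + 2*J)
T(c) = (-54 + 2*c)/c (T(c) = (-50 + 2*(c - 1*2))/c = (-50 + 2*(c - 2))/c = (-50 + 2*(-2 + c))/c = (-50 + (-4 + 2*c))/c = (-54 + 2*c)/c)
-11209 + T(206) = -11209 + (2 - 54/206) = -11209 + (2 - 54*1/206) = -11209 + (2 - 27/103) = -11209 + 179/103 = -1154348/103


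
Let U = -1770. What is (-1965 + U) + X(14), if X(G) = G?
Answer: -3721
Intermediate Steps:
(-1965 + U) + X(14) = (-1965 - 1770) + 14 = -3735 + 14 = -3721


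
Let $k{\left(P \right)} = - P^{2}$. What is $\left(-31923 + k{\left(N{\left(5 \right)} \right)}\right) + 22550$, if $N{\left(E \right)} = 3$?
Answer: $-9382$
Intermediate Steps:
$\left(-31923 + k{\left(N{\left(5 \right)} \right)}\right) + 22550 = \left(-31923 - 3^{2}\right) + 22550 = \left(-31923 - 9\right) + 22550 = -31932 + 22550 = -9382$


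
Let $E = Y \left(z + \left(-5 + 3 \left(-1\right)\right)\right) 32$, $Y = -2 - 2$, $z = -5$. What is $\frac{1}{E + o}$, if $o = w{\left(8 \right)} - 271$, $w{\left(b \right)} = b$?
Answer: $\frac{1}{1401} \approx 0.00071378$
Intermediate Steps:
$Y = -4$ ($Y = -2 - 2 = -4$)
$o = -263$ ($o = 8 - 271 = -263$)
$E = 1664$ ($E = - 4 \left(-5 + \left(-5 + 3 \left(-1\right)\right)\right) 32 = - 4 \left(-5 - 8\right) 32 = \left(-4\right) \left(-13\right) 32 = 52 \cdot 32 = 1664$)
$\frac{1}{E + o} = \frac{1}{1664 - 263} = \frac{1}{1401}$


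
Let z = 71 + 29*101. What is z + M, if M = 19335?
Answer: 22335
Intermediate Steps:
z = 3000 (z = 71 + 2929 = 3000)
z + M = 3000 + 19335 = 22335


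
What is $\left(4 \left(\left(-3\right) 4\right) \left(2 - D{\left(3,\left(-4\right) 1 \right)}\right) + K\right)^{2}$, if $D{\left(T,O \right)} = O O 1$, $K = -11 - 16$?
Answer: $416025$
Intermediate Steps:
$K = -27$
$D{\left(T,O \right)} = O^{2}$ ($D{\left(T,O \right)} = O^{2} \cdot 1 = O^{2}$)
$\left(4 \left(\left(-3\right) 4\right) \left(2 - D{\left(3,\left(-4\right) 1 \right)}\right) + K\right)^{2} = \left(4 \left(\left(-3\right) 4\right) \left(2 - \left(\left(-4\right) 1\right)^{2}\right) - 27\right)^{2} = \left(4 \left(-12\right) \left(2 - \left(-4\right)^{2}\right) - 27\right)^{2} = \left(- 48 \left(2 - 16\right) - 27\right)^{2} = \left(\left(-48\right) \left(-14\right) - 27\right)^{2} = \left(672 - 27\right)^{2} = 645^{2} = 416025$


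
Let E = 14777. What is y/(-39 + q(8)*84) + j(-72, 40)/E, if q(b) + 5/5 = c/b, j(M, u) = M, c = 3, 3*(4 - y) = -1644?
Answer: -5442328/901397 ≈ -6.0377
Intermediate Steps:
y = 552 (y = 4 - 1/3*(-1644) = 4 + 548 = 552)
q(b) = -1 + 3/b
y/(-39 + q(8)*84) + j(-72, 40)/E = 552/(-39 + ((3 - 1*8)/8)*84) - 72/14777 = 552/(-39 + ((3 - 8)/8)*84) - 72*1/14777 = 552/(-39 + ((1/8)*(-5))*84) - 72/14777 = 552/(-39 - 5/8*84) - 72/14777 = 552/(-39 - 105/2) - 72/14777 = 552/(-183/2) - 72/14777 = 552*(-2/183) - 72/14777 = -368/61 - 72/14777 = -5442328/901397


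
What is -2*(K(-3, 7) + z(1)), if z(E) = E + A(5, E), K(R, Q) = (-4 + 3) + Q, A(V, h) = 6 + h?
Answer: -28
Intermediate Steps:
K(R, Q) = -1 + Q
z(E) = 6 + 2*E (z(E) = E + (6 + E) = 6 + 2*E)
-2*(K(-3, 7) + z(1)) = -2*((-1 + 7) + (6 + 2*1)) = -2*(6 + (6 + 2)) = -2*(6 + 8) = -2*14 = -28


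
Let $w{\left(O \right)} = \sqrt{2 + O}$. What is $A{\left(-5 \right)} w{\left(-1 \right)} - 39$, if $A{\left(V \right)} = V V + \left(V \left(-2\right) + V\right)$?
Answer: $-9$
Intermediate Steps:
$A{\left(V \right)} = V^{2} - V$ ($A{\left(V \right)} = V^{2} + \left(- 2 V + V\right) = V^{2} - V$)
$A{\left(-5 \right)} w{\left(-1 \right)} - 39 = - 5 \left(-1 - 5\right) \sqrt{2 - 1} - 39 = \left(-5\right) \left(-6\right) \sqrt{1} - 39 = 30 \cdot 1 - 39 = 30 - 39 = -9$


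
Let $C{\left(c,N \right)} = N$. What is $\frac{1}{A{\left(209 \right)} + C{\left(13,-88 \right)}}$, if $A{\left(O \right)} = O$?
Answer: $\frac{1}{121} \approx 0.0082645$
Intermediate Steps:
$\frac{1}{A{\left(209 \right)} + C{\left(13,-88 \right)}} = \frac{1}{209 - 88} = \frac{1}{121}$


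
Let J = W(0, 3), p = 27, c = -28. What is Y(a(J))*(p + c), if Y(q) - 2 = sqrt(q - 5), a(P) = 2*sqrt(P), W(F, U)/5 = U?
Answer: -2 - sqrt(-5 + 2*sqrt(15)) ≈ -3.6571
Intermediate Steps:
W(F, U) = 5*U
J = 15 (J = 5*3 = 15)
Y(q) = 2 + sqrt(-5 + q) (Y(q) = 2 + sqrt(q - 5) = 2 + sqrt(-5 + q))
Y(a(J))*(p + c) = (2 + sqrt(-5 + 2*sqrt(15)))*(27 - 28) = (2 + sqrt(-5 + 2*sqrt(15)))*(-1) = -2 - sqrt(-5 + 2*sqrt(15))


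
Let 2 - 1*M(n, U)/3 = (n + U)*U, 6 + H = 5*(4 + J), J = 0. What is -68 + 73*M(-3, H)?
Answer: -33356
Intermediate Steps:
H = 14 (H = -6 + 5*(4 + 0) = -6 + 5*4 = -6 + 20 = 14)
M(n, U) = 6 - 3*U*(U + n) (M(n, U) = 6 - 3*(n + U)*U = 6 - 3*(U + n)*U = 6 - 3*U*(U + n))
-68 + 73*M(-3, H) = -68 + 73*(6 - 3*14² - 3*14*(-3)) = -68 + 73*(6 - 3*196 + 126) = -68 + 73*(6 - 588 + 126) = -68 + 73*(-456) = -68 - 33288 = -33356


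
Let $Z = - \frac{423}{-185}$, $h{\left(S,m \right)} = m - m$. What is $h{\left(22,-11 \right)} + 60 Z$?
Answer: $\frac{5076}{37} \approx 137.19$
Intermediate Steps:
$h{\left(S,m \right)} = 0$
$Z = \frac{423}{185}$ ($Z = \left(-423\right) \left(- \frac{1}{185}\right) = \frac{423}{185} \approx 2.2865$)
$h{\left(22,-11 \right)} + 60 Z = 0 + 60 \cdot \frac{423}{185} = 0 + \frac{5076}{37} = \frac{5076}{37}$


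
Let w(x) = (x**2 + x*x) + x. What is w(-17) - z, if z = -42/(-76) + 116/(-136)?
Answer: 181300/323 ≈ 561.30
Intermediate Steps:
w(x) = x + 2*x**2 (w(x) = (x**2 + x**2) + x = 2*x**2 + x = x + 2*x**2)
z = -97/323 (z = -42*(-1/76) + 116*(-1/136) = 21/38 - 29/34 = -97/323 ≈ -0.30031)
w(-17) - z = -17*(1 + 2*(-17)) - 1*(-97/323) = -17*(1 - 34) + 97/323 = -17*(-33) + 97/323 = 561 + 97/323 = 181300/323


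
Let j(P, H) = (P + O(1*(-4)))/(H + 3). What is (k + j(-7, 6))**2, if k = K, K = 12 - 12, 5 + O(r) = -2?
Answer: 196/81 ≈ 2.4198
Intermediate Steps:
O(r) = -7 (O(r) = -5 - 2 = -7)
j(P, H) = (-7 + P)/(3 + H) (j(P, H) = (P - 7)/(H + 3) = (-7 + P)/(3 + H))
K = 0
k = 0
(k + j(-7, 6))**2 = (0 + (-7 - 7)/(3 + 6))**2 = (0 - 14/9)**2 = (-14/9)**2 = 196/81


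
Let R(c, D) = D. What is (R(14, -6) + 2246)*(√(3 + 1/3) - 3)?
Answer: -6720 + 2240*√30/3 ≈ -2630.3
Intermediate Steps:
(R(14, -6) + 2246)*(√(3 + 1/3) - 3) = (-6 + 2246)*(√(3 + 1/3) - 3) = 2240*(√(3 + ⅓) - 3) = 2240*(√(10/3) - 3) = 2240*(√30/3 - 3) = 2240*(-3 + √30/3) = -6720 + 2240*√30/3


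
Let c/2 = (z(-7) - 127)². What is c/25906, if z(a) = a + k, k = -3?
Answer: 18769/12953 ≈ 1.4490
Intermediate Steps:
z(a) = -3 + a (z(a) = a - 3 = -3 + a)
c = 37538 (c = 2*((-3 - 7) - 127)² = 2*(-10 - 127)² = 2*(-137)² = 2*18769 = 37538)
c/25906 = 37538/25906 = 37538*(1/25906) = 18769/12953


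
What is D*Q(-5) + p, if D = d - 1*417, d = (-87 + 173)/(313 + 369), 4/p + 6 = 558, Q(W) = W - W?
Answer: 1/138 ≈ 0.0072464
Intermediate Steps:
Q(W) = 0
p = 1/138 (p = 4/(-6 + 558) = 4/552 = 4*(1/552) = 1/138 ≈ 0.0072464)
d = 43/341 (d = 86/682 = 86*(1/682) = 43/341 ≈ 0.12610)
D = -142154/341 (D = 43/341 - 1*417 = 43/341 - 417 = -142154/341 ≈ -416.87)
D*Q(-5) + p = -142154/341*0 + 1/138 = 0 + 1/138 = 1/138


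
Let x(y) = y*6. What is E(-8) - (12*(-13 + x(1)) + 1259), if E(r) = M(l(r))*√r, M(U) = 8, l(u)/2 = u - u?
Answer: -1175 + 16*I*√2 ≈ -1175.0 + 22.627*I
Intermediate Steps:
x(y) = 6*y
l(u) = 0 (l(u) = 2*(u - u) = 2*0 = 0)
E(r) = 8*√r
E(-8) - (12*(-13 + x(1)) + 1259) = 8*√(-8) - (12*(-13 + 6*1) + 1259) = 8*(2*I*√2) - (12*(-13 + 6) + 1259) = 16*I*√2 - (12*(-7) + 1259) = 16*I*√2 - (-84 + 1259) = 16*I*√2 - 1*1175 = 16*I*√2 - 1175 = -1175 + 16*I*√2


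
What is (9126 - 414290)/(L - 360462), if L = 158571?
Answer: 405164/201891 ≈ 2.0068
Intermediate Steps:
(9126 - 414290)/(L - 360462) = (9126 - 414290)/(158571 - 360462) = -405164/(-201891) = -405164*(-1/201891) = 405164/201891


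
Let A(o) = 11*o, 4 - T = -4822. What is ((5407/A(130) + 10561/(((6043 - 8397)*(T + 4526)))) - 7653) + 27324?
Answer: 28153617911703/1430949520 ≈ 19675.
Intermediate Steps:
T = 4826 (T = 4 - 1*(-4822) = 4 + 4822 = 4826)
((5407/A(130) + 10561/(((6043 - 8397)*(T + 4526)))) - 7653) + 27324 = ((5407/((11*130)) + 10561/(((6043 - 8397)*(4826 + 4526)))) - 7653) + 27324 = ((5407/1430 + 10561/((-2354*9352))) - 7653) + 27324 = ((5407*(1/1430) + 10561/(-22014608)) - 7653) + 27324 = ((5407/1430 + 10561*(-1/22014608)) - 7653) + 27324 = ((5407/1430 - 10561/22014608) - 7653) + 27324 = (5409903783/1430949520 - 7653) + 27324 = -10945646772777/1430949520 + 27324 = 28153617911703/1430949520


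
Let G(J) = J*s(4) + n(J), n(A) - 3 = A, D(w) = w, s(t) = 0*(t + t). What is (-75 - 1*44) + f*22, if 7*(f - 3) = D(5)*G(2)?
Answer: 179/7 ≈ 25.571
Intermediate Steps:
s(t) = 0 (s(t) = 0*(2*t) = 0)
n(A) = 3 + A
G(J) = 3 + J (G(J) = J*0 + (3 + J) = 0 + (3 + J) = 3 + J)
f = 46/7 (f = 3 + (5*(3 + 2))/7 = 3 + (5*5)/7 = 3 + (⅐)*25 = 3 + 25/7 = 46/7 ≈ 6.5714)
(-75 - 1*44) + f*22 = (-75 - 1*44) + (46/7)*22 = (-75 - 44) + 1012/7 = -119 + 1012/7 = 179/7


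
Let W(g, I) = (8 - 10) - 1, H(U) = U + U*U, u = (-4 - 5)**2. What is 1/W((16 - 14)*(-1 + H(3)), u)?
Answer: -1/3 ≈ -0.33333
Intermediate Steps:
u = 81 (u = (-9)**2 = 81)
H(U) = U + U**2
W(g, I) = -3 (W(g, I) = -2 - 1 = -3)
1/W((16 - 14)*(-1 + H(3)), u) = 1/(-3) = -1/3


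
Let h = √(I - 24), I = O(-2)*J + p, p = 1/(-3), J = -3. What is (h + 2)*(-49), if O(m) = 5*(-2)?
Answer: -98 - 49*√51/3 ≈ -214.64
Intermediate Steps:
O(m) = -10
p = -⅓ ≈ -0.33333
I = 89/3 (I = -10*(-3) - ⅓ = 30 - ⅓ = 89/3 ≈ 29.667)
h = √51/3 (h = √(89/3 - 24) = √(17/3) = √51/3 ≈ 2.3805)
(h + 2)*(-49) = (√51/3 + 2)*(-49) = (2 + √51/3)*(-49) = -98 - 49*√51/3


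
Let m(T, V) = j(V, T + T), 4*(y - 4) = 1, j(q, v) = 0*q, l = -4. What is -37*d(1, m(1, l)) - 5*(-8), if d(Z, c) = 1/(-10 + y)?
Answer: 1068/23 ≈ 46.435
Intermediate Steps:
j(q, v) = 0
y = 17/4 (y = 4 + (¼)*1 = 4 + ¼ = 17/4 ≈ 4.2500)
m(T, V) = 0
d(Z, c) = -4/23 (d(Z, c) = 1/(-10 + 17/4) = 1/(-23/4) = -4/23)
-37*d(1, m(1, l)) - 5*(-8) = -37*(-4/23) - 5*(-8) = 148/23 + 40 = 1068/23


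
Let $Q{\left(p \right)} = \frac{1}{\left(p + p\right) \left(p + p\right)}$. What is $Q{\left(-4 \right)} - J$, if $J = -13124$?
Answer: $\frac{839937}{64} \approx 13124.0$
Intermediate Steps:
$Q{\left(p \right)} = \frac{1}{4 p^{2}}$ ($Q{\left(p \right)} = \frac{1}{2 p 2 p} = \frac{1}{4 p^{2}}$)
$Q{\left(-4 \right)} - J = \frac{1}{4 \cdot 16} - -13124 = \frac{1}{4} \cdot \frac{1}{16} + 13124 = \frac{1}{64} + 13124 = \frac{839937}{64}$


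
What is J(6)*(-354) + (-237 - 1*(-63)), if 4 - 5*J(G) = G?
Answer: -162/5 ≈ -32.400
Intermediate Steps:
J(G) = ⅘ - G/5
J(6)*(-354) + (-237 - 1*(-63)) = (⅘ - ⅕*6)*(-354) + (-237 - 1*(-63)) = (⅘ - 6/5)*(-354) + (-237 + 63) = -⅖*(-354) - 174 = 708/5 - 174 = -162/5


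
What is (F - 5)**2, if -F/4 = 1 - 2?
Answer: 1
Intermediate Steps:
F = 4 (F = -4*(1 - 2) = -4*(-1) = 4)
(F - 5)**2 = (4 - 5)**2 = (-1)**2 = 1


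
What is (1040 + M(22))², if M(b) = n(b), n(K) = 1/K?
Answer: 523540161/484 ≈ 1.0817e+6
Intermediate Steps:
M(b) = 1/b
(1040 + M(22))² = (1040 + 1/22)² = (22881/22)² = 523540161/484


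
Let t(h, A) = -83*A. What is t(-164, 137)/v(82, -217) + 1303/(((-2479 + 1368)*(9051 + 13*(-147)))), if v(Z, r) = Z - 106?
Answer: 7516740089/15865080 ≈ 473.79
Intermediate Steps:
v(Z, r) = -106 + Z
t(-164, 137)/v(82, -217) + 1303/(((-2479 + 1368)*(9051 + 13*(-147)))) = (-83*137)/(-106 + 82) + 1303/(((-2479 + 1368)*(9051 + 13*(-147)))) = -11371/(-24) + 1303/((-1111*(9051 - 1911))) = -11371*(-1/24) + 1303/((-1111*7140)) = 11371/24 + 1303/(-7932540) = 11371/24 + 1303*(-1/7932540) = 11371/24 - 1303/7932540 = 7516740089/15865080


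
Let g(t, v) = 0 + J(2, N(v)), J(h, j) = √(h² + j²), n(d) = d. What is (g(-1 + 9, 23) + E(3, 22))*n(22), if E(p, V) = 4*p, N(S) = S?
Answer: 264 + 22*√533 ≈ 771.91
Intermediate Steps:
g(t, v) = √(4 + v²) (g(t, v) = 0 + √(2² + v²) = 0 + √(4 + v²) = √(4 + v²))
(g(-1 + 9, 23) + E(3, 22))*n(22) = (√(4 + 23²) + 4*3)*22 = (√(4 + 529) + 12)*22 = (√533 + 12)*22 = (12 + √533)*22 = 264 + 22*√533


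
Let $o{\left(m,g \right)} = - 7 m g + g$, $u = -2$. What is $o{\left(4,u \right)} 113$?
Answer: $6102$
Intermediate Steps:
$o{\left(m,g \right)} = g - 7 g m$ ($o{\left(m,g \right)} = - 7 g m + g = g - 7 g m$)
$o{\left(4,u \right)} 113 = - 2 \left(1 - 28\right) 113 = \left(-2\right) \left(-27\right) 113 = 54 \cdot 113 = 6102$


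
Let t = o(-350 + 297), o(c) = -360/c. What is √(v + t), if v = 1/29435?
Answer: √19656791315/53795 ≈ 2.6062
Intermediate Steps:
v = 1/29435 ≈ 3.3973e-5
t = 360/53 (t = -360/(-350 + 297) = -360/(-53) = -360*(-1/53) = 360/53 ≈ 6.7924)
√(v + t) = √(1/29435 + 360/53) = √(10596653/1560055) = √19656791315/53795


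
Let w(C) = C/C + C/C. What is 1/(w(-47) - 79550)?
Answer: -1/79548 ≈ -1.2571e-5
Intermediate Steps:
w(C) = 2 (w(C) = 1 + 1 = 2)
1/(w(-47) - 79550) = 1/(2 - 79550) = 1/(-79548) = -1/79548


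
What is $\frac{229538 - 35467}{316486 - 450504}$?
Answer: $- \frac{194071}{134018} \approx -1.4481$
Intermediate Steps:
$\frac{229538 - 35467}{316486 - 450504} = \frac{194071}{-134018} = 194071 \left(- \frac{1}{134018}\right) = - \frac{194071}{134018}$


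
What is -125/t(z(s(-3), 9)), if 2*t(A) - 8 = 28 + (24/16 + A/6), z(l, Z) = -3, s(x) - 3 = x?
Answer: -250/37 ≈ -6.7568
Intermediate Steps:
s(x) = 3 + x
t(A) = 75/4 + A/12 (t(A) = 4 + (28 + (24/16 + A/6))/2 = 4 + (28 + (24*(1/16) + A*(⅙)))/2 = 4 + (28 + (3/2 + A/6))/2 = 4 + (59/2 + A/6)/2 = 4 + (59/4 + A/12) = 75/4 + A/12)
-125/t(z(s(-3), 9)) = -125/(75/4 + (1/12)*(-3)) = -125/(75/4 - ¼) = -125/37/2 = -125*2/37 = -250/37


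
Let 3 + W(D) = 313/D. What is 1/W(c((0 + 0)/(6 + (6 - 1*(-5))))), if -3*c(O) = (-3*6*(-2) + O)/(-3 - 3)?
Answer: 2/307 ≈ 0.0065147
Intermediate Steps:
c(O) = 2 + O/18 (c(O) = -(-3*6*(-2) + O)/(3*(-3 - 3)) = -(-18*(-2) + O)/(3*(-6)) = -(36 + O)*(-1)/(3*6) = -(-6 - O/6)/3 = 2 + O/18)
W(D) = -3 + 313/D
1/W(c((0 + 0)/(6 + (6 - 1*(-5))))) = 1/(-3 + 313/(2 + ((0 + 0)/(6 + (6 - 1*(-5))))/18)) = 1/(-3 + 313/(2 + (0/(6 + (6 + 5)))/18)) = 1/(-3 + 313/(2 + (0/(6 + 11))/18)) = 1/(-3 + 313/(2 + (0/17)/18)) = 1/(-3 + 313/(2 + (0*(1/17))/18)) = 1/(-3 + 313/(2 + (1/18)*0)) = 1/(-3 + 313/(2 + 0)) = 1/(-3 + 313/2) = 1/(307/2) = 2/307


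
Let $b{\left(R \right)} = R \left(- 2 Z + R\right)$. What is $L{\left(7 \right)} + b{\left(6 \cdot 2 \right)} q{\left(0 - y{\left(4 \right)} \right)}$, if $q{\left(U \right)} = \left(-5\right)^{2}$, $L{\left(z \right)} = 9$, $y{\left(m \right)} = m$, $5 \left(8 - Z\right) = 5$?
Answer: $-591$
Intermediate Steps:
$Z = 7$ ($Z = 8 - 1 = 7$)
$b{\left(R \right)} = R \left(-14 + R\right)$ ($b{\left(R \right)} = R \left(\left(-2\right) 7 + R\right) = R \left(-14 + R\right)$)
$q{\left(U \right)} = 25$
$L{\left(7 \right)} + b{\left(6 \cdot 2 \right)} q{\left(0 - y{\left(4 \right)} \right)} = 9 + 6 \cdot 2 \left(-14 + 6 \cdot 2\right) 25 = 9 + 12 \left(-14 + 12\right) 25 = 9 + 12 \left(-2\right) 25 = 9 - 600 = -591$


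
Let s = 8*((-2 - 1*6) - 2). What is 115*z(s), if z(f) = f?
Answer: -9200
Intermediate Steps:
s = -80 (s = 8*((-2 - 6) - 2) = 8*(-8 - 2) = 8*(-10) = -80)
115*z(s) = 115*(-80) = -9200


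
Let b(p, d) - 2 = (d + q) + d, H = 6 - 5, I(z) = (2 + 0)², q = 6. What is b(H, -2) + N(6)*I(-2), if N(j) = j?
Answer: 28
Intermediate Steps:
I(z) = 4 (I(z) = 2² = 4)
H = 1
b(p, d) = 8 + 2*d (b(p, d) = 2 + ((d + 6) + d) = 2 + ((6 + d) + d) = 2 + (6 + 2*d) = 8 + 2*d)
b(H, -2) + N(6)*I(-2) = (8 + 2*(-2)) + 6*4 = (8 - 4) + 24 = 4 + 24 = 28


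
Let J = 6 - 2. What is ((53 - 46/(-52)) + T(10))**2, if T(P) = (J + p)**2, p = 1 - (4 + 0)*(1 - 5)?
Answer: 165559689/676 ≈ 2.4491e+5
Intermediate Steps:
J = 4
p = 17 (p = 1 - 4*(-4) = 1 - 1*(-16) = 1 + 16 = 17)
T(P) = 441 (T(P) = (4 + 17)**2 = 21**2 = 441)
((53 - 46/(-52)) + T(10))**2 = ((53 - 46/(-52)) + 441)**2 = ((53 - 46*(-1)/52) + 441)**2 = ((53 - 1*(-23/26)) + 441)**2 = ((53 + 23/26) + 441)**2 = (1401/26 + 441)**2 = (12867/26)**2 = 165559689/676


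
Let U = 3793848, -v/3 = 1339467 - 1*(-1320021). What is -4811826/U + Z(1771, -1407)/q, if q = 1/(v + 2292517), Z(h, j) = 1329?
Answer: -4778113532675375/632308 ≈ -7.5566e+9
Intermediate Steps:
v = -7978464 (v = -3*(1339467 - 1*(-1320021)) = -3*(1339467 + 1320021) = -3*2659488 = -7978464)
q = -1/5685947 (q = 1/(-7978464 + 2292517) = 1/(-5685947) = -1/5685947 ≈ -1.7587e-7)
-4811826/U + Z(1771, -1407)/q = -4811826/3793848 + 1329/(-1/5685947) = -4811826*1/3793848 + 1329*(-5685947) = -801971/632308 - 7556623563 = -4778113532675375/632308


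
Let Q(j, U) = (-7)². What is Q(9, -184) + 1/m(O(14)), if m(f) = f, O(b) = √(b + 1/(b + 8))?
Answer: 49 + √6798/309 ≈ 49.267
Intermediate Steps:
O(b) = √(b + 1/(8 + b))
Q(j, U) = 49
Q(9, -184) + 1/m(O(14)) = 49 + 1/(√((1 + 14*(8 + 14))/(8 + 14))) = 49 + 1/(√((1 + 14*22)/22)) = 49 + 1/(√((1 + 308)/22)) = 49 + 1/(√((1/22)*309)) = 49 + 1/(√(309/22)) = 49 + 1/(√6798/22) = 49 + √6798/309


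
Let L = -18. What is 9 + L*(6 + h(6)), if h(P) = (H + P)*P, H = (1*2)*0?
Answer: -747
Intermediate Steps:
H = 0 (H = 2*0 = 0)
h(P) = P² (h(P) = (0 + P)*P = P*P = P²)
9 + L*(6 + h(6)) = 9 - 18*(6 + 6²) = 9 - 18*(6 + 36) = 9 - 18*42 = 9 - 756 = -747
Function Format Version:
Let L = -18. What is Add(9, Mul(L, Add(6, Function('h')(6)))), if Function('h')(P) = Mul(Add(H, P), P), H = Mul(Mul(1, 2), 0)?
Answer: -747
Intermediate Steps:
H = 0 (H = Mul(2, 0) = 0)
Function('h')(P) = Pow(P, 2) (Function('h')(P) = Mul(Add(0, P), P) = Mul(P, P) = Pow(P, 2))
Add(9, Mul(L, Add(6, Function('h')(6)))) = Add(9, Mul(-18, Add(6, Pow(6, 2)))) = Add(9, Mul(-18, Add(6, 36))) = Add(9, Mul(-18, 42)) = Add(9, -756) = -747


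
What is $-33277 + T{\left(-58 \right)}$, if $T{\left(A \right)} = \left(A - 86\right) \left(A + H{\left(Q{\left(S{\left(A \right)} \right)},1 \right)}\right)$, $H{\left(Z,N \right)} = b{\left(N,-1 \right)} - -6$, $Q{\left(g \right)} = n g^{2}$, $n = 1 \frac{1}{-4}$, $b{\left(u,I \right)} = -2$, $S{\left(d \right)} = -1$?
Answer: $-25501$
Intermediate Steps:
$n = - \frac{1}{4}$ ($n = 1 \left(- \frac{1}{4}\right) = - \frac{1}{4} \approx -0.25$)
$Q{\left(g \right)} = - \frac{g^{2}}{4}$
$H{\left(Z,N \right)} = 4$ ($H{\left(Z,N \right)} = -2 - -6 = -2 + 6 = 4$)
$T{\left(A \right)} = \left(-86 + A\right) \left(4 + A\right)$ ($T{\left(A \right)} = \left(A - 86\right) \left(A + 4\right) = \left(-86 + A\right) \left(4 + A\right)$)
$-33277 + T{\left(-58 \right)} = -33277 - \left(-4412 - 3364\right) = -33277 + \left(-344 + 3364 + 4756\right) = -33277 + 7776 = -25501$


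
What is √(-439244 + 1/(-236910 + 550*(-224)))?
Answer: I*√56960815840012510/360110 ≈ 662.75*I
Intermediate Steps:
√(-439244 + 1/(-236910 + 550*(-224))) = √(-439244 + 1/(-236910 - 123200)) = √(-439244 + 1/(-360110)) = √(-439244 - 1/360110) = √(-158176156841/360110) = I*√56960815840012510/360110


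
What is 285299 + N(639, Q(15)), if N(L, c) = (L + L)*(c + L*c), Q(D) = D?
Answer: 12554099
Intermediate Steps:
N(L, c) = 2*L*(c + L*c) (N(L, c) = (2*L)*(c + L*c) = 2*L*(c + L*c))
285299 + N(639, Q(15)) = 285299 + 2*639*15*(1 + 639) = 285299 + 2*639*15*640 = 285299 + 12268800 = 12554099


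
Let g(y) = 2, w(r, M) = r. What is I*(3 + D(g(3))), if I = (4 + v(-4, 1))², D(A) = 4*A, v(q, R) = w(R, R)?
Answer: 275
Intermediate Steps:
v(q, R) = R
I = 25 (I = (4 + 1)² = 5² = 25)
I*(3 + D(g(3))) = 25*(3 + 4*2) = 25*(3 + 8) = 25*11 = 275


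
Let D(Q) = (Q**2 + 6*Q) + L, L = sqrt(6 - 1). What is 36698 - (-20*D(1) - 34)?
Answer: 36872 + 20*sqrt(5) ≈ 36917.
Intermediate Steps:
L = sqrt(5) ≈ 2.2361
D(Q) = sqrt(5) + Q**2 + 6*Q (D(Q) = (Q**2 + 6*Q) + sqrt(5) = sqrt(5) + Q**2 + 6*Q)
36698 - (-20*D(1) - 34) = 36698 - (-20*(sqrt(5) + 1**2 + 6*1) - 34) = 36698 - (-20*(sqrt(5) + 1 + 6) - 34) = 36698 - (-20*(7 + sqrt(5)) - 34) = 36698 - ((-140 - 20*sqrt(5)) - 34) = 36698 - (-174 - 20*sqrt(5)) = 36698 + (174 + 20*sqrt(5)) = 36872 + 20*sqrt(5)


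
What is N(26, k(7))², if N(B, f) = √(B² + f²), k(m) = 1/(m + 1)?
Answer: 43265/64 ≈ 676.02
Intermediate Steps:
k(m) = 1/(1 + m)
N(26, k(7))² = (√(26² + (1/(1 + 7))²))² = (√(676 + (1/8)²))² = (√(676 + (⅛)²))² = (√(676 + 1/64))² = (√(43265/64))² = (√43265/8)² = 43265/64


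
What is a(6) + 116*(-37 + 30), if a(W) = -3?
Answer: -815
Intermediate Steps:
a(6) + 116*(-37 + 30) = -3 + 116*(-37 + 30) = -3 + 116*(-7) = -3 - 812 = -815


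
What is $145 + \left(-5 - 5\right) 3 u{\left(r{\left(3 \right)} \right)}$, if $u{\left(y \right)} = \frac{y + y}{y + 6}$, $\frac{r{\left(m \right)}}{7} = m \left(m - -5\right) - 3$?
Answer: $\frac{1485}{17} \approx 87.353$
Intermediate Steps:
$r{\left(m \right)} = -21 + 7 m \left(5 + m\right)$ ($r{\left(m \right)} = 7 \left(m \left(m - -5\right) - 3\right) = 7 \left(m \left(m + 5\right) - 3\right) = 7 \left(m \left(5 + m\right) - 3\right) = 7 \left(-3 + m \left(5 + m\right)\right) = -21 + 7 m \left(5 + m\right)$)
$u{\left(y \right)} = \frac{2 y}{6 + y}$
$145 + \left(-5 - 5\right) 3 u{\left(r{\left(3 \right)} \right)} = 145 + \left(-5 - 5\right) 3 \frac{2 \left(-21 + 7 \cdot 3^{2} + 35 \cdot 3\right)}{6 + \left(-21 + 7 \cdot 3^{2} + 35 \cdot 3\right)} = 145 + \left(-10\right) 3 \frac{2 \left(-21 + 7 \cdot 9 + 105\right)}{6 + \left(-21 + 7 \cdot 9 + 105\right)} = 145 - 30 \frac{2 \left(-21 + 63 + 105\right)}{6 + \left(-21 + 63 + 105\right)} = 145 - 30 \cdot 2 \cdot 147 \frac{1}{6 + 147} = 145 - 30 \cdot 2 \cdot 147 \cdot \frac{1}{153} = 145 - \frac{980}{17} = \frac{1485}{17}$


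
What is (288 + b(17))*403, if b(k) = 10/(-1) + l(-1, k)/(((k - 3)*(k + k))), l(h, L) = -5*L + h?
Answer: 26646763/238 ≈ 1.1196e+5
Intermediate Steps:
l(h, L) = h - 5*L
b(k) = -10 + (-1 - 5*k)/(2*k*(-3 + k)) (b(k) = 10/(-1) + (-1 - 5*k)/(((k - 3)*(k + k))) = 10*(-1) + (-1 - 5*k)/(((-3 + k)*(2*k))) = -10 + (-1 - 5*k)/((2*k*(-3 + k))) = -10 + (-1 - 5*k)*(1/(2*k*(-3 + k))) = -10 + (-1 - 5*k)/(2*k*(-3 + k)))
(288 + b(17))*403 = (288 + (½)*(-1 - 20*17² + 55*17)/(17*(-3 + 17)))*403 = (288 + (½)*(1/17)*(-1 - 20*289 + 935)/14)*403 = (288 + (½)*(1/17)*(1/14)*(-1 - 5780 + 935))*403 = (288 + (½)*(1/17)*(1/14)*(-4846))*403 = (288 - 2423/238)*403 = (66121/238)*403 = 26646763/238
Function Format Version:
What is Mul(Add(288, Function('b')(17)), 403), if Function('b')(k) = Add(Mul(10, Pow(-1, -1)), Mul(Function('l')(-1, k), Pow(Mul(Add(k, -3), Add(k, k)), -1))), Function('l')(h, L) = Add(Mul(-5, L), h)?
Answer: Rational(26646763, 238) ≈ 1.1196e+5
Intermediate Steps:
Function('l')(h, L) = Add(h, Mul(-5, L))
Function('b')(k) = Add(-10, Mul(Rational(1, 2), Pow(k, -1), Pow(Add(-3, k), -1), Add(-1, Mul(-5, k)))) (Function('b')(k) = Add(Mul(10, Pow(-1, -1)), Mul(Add(-1, Mul(-5, k)), Pow(Mul(Add(k, -3), Add(k, k)), -1))) = Add(Mul(10, -1), Mul(Add(-1, Mul(-5, k)), Pow(Mul(Add(-3, k), Mul(2, k)), -1))) = Add(-10, Mul(Add(-1, Mul(-5, k)), Pow(Mul(2, k, Add(-3, k)), -1))) = Add(-10, Mul(Add(-1, Mul(-5, k)), Mul(Rational(1, 2), Pow(k, -1), Pow(Add(-3, k), -1)))) = Add(-10, Mul(Rational(1, 2), Pow(k, -1), Pow(Add(-3, k), -1), Add(-1, Mul(-5, k)))))
Mul(Add(288, Function('b')(17)), 403) = Mul(Add(288, Mul(Rational(1, 2), Pow(17, -1), Pow(Add(-3, 17), -1), Add(-1, Mul(-20, Pow(17, 2)), Mul(55, 17)))), 403) = Mul(Add(288, Mul(Rational(1, 2), Rational(1, 17), Pow(14, -1), Add(-1, Mul(-20, 289), 935))), 403) = Mul(Add(288, Mul(Rational(1, 2), Rational(1, 17), Rational(1, 14), Add(-1, -5780, 935))), 403) = Mul(Add(288, Mul(Rational(1, 2), Rational(1, 17), Rational(1, 14), -4846)), 403) = Mul(Add(288, Rational(-2423, 238)), 403) = Mul(Rational(66121, 238), 403) = Rational(26646763, 238)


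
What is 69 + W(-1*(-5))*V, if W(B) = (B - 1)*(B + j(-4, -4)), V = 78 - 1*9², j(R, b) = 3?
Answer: -27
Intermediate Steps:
V = -3 (V = 78 - 1*81 = 78 - 81 = -3)
W(B) = (-1 + B)*(3 + B) (W(B) = (B - 1)*(B + 3) = (-1 + B)*(3 + B))
69 + W(-1*(-5))*V = 69 + (-3 + (-1*(-5))² + 2*(-1*(-5)))*(-3) = 69 + (-3 + 5² + 2*5)*(-3) = 69 + (-3 + 25 + 10)*(-3) = 69 + 32*(-3) = 69 - 96 = -27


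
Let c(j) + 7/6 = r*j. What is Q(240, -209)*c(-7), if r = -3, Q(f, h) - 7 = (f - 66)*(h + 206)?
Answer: -61285/6 ≈ -10214.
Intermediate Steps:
Q(f, h) = 7 + (-66 + f)*(206 + h) (Q(f, h) = 7 + (f - 66)*(h + 206) = 7 + (-66 + f)*(206 + h))
c(j) = -7/6 - 3*j
Q(240, -209)*c(-7) = (-13589 - 66*(-209) + 206*240 + 240*(-209))*(-7/6 - 3*(-7)) = (-13589 + 13794 + 49440 - 50160)*(-7/6 + 21) = -515*119/6 = -61285/6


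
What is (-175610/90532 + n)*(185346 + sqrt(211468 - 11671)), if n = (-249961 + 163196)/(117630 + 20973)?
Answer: -497269136096355/1045667233 - 16097540905*sqrt(199797)/6274003398 ≈ -4.7670e+5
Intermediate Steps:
n = -86765/138603 ≈ -0.62600
(-175610/90532 + n)*(185346 + sqrt(211468 - 11671)) = (-175610/90532 - 86765/138603)*(185346 + sqrt(211468 - 11671)) = (-175610*1/90532 - 86765/138603)*(185346 + sqrt(199797)) = (-87805/45266 - 86765/138603)*(185346 + sqrt(199797)) = -16097540905*(185346 + sqrt(199797))/6274003398 = -497269136096355/1045667233 - 16097540905*sqrt(199797)/6274003398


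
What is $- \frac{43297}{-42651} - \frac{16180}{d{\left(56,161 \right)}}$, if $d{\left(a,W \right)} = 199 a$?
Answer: $- \frac{7413979}{16975098} \approx -0.43676$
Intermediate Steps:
$- \frac{43297}{-42651} - \frac{16180}{d{\left(56,161 \right)}} = - \frac{43297}{-42651} - \frac{16180}{199 \cdot 56} = \left(-43297\right) \left(- \frac{1}{42651}\right) - \frac{16180}{11144} = \frac{43297}{42651} - \frac{4045}{2786} = - \frac{7413979}{16975098}$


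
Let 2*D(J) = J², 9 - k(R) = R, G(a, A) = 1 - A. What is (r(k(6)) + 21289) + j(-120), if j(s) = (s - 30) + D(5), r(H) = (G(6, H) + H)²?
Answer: 42305/2 ≈ 21153.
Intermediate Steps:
k(R) = 9 - R
D(J) = J²/2
r(H) = 1 (r(H) = ((1 - H) + H)² = 1² = 1)
j(s) = -35/2 + s (j(s) = (s - 30) + (½)*5² = (-30 + s) + (½)*25 = (-30 + s) + 25/2 = -35/2 + s)
(r(k(6)) + 21289) + j(-120) = (1 + 21289) + (-35/2 - 120) = 21290 - 275/2 = 42305/2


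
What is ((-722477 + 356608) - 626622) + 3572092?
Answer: 2579601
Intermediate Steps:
((-722477 + 356608) - 626622) + 3572092 = (-365869 - 626622) + 3572092 = -992491 + 3572092 = 2579601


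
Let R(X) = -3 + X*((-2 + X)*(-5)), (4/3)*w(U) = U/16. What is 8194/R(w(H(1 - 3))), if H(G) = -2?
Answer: -8390656/4077 ≈ -2058.0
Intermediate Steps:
w(U) = 3*U/64 (w(U) = 3*(U/16)/4 = 3*U/64)
R(X) = -3 + X*(10 - 5*X)
8194/R(w(H(1 - 3))) = 8194/(-3 - 5*((3/64)*(-2))**2 + 10*((3/64)*(-2))) = 8194/(-3 - 5*(-3/32)**2 + 10*(-3/32)) = 8194/(-3 - 5*9/1024 - 15/16) = 8194/(-3 - 45/1024 - 15/16) = 8194/(-4077/1024) = 8194*(-1024/4077) = -8390656/4077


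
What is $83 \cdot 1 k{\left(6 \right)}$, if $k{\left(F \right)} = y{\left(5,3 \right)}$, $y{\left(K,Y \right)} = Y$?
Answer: $249$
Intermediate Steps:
$k{\left(F \right)} = 3$
$83 \cdot 1 k{\left(6 \right)} = 83 \cdot 1 \cdot 3 = 83 \cdot 3 = 249$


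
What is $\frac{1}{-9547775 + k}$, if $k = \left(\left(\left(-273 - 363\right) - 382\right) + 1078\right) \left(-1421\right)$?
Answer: $- \frac{1}{9633035} \approx -1.0381 \cdot 10^{-7}$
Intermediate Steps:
$k = -85260$ ($k = \left(\left(-636 - 382\right) + 1078\right) \left(-1421\right) = \left(-1018 + 1078\right) \left(-1421\right) = 60 \left(-1421\right) = -85260$)
$\frac{1}{-9547775 + k} = \frac{1}{-9547775 - 85260} = \frac{1}{-9633035} = - \frac{1}{9633035}$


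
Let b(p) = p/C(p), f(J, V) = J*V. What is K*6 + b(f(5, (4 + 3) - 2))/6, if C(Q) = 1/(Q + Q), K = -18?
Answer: 301/3 ≈ 100.33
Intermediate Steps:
C(Q) = 1/(2*Q)
b(p) = 2*p² (b(p) = p/((1/(2*p))) = p*(2*p) = 2*p²)
K*6 + b(f(5, (4 + 3) - 2))/6 = -18*6 + (2*(5*((4 + 3) - 2))²)/6 = -108 + (2*(5*(7 - 2))²)*(⅙) = -108 + (2*(5*5)²)*(⅙) = -108 + (2*25²)*(⅙) = -108 + (2*625)*(⅙) = -108 + 1250*(⅙) = -108 + 625/3 = 301/3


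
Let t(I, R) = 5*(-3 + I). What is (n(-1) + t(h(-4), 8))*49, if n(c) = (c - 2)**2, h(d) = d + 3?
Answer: -539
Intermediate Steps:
h(d) = 3 + d
t(I, R) = -15 + 5*I
n(c) = (-2 + c)**2
(n(-1) + t(h(-4), 8))*49 = ((-2 - 1)**2 + (-15 + 5*(3 - 4)))*49 = ((-3)**2 + (-15 + 5*(-1)))*49 = (9 + (-15 - 5))*49 = (9 - 20)*49 = -11*49 = -539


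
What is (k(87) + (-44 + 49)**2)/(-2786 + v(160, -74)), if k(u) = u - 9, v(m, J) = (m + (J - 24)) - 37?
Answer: -103/2761 ≈ -0.037305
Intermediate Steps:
v(m, J) = -61 + J + m (v(m, J) = (m + (-24 + J)) - 37 = (-24 + J + m) - 37 = -61 + J + m)
k(u) = -9 + u
(k(87) + (-44 + 49)**2)/(-2786 + v(160, -74)) = ((-9 + 87) + (-44 + 49)**2)/(-2786 + (-61 - 74 + 160)) = (78 + 5**2)/(-2786 + 25) = (78 + 25)/(-2761) = 103*(-1/2761) = -103/2761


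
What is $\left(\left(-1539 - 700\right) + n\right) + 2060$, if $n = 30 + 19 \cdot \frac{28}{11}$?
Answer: $- \frac{1107}{11} \approx -100.64$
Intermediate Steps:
$n = \frac{862}{11}$ ($n = 30 + 19 \cdot 28 \cdot \frac{1}{11} = 30 + 19 \cdot \frac{28}{11} = 30 + \frac{532}{11} = \frac{862}{11} \approx 78.364$)
$\left(\left(-1539 - 700\right) + n\right) + 2060 = \left(\left(-1539 - 700\right) + \frac{862}{11}\right) + 2060 = \left(-2239 + \frac{862}{11}\right) + 2060 = - \frac{23767}{11} + 2060 = - \frac{1107}{11}$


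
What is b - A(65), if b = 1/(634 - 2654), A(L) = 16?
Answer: -32321/2020 ≈ -16.000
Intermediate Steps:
b = -1/2020 (b = 1/(-2020) = -1/2020 ≈ -0.00049505)
b - A(65) = -1/2020 - 1*16 = -1/2020 - 16 = -32321/2020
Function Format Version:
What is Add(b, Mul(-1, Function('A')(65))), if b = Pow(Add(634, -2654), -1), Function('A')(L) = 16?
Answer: Rational(-32321, 2020) ≈ -16.000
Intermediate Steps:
b = Rational(-1, 2020) (b = Pow(-2020, -1) = Rational(-1, 2020) ≈ -0.00049505)
Add(b, Mul(-1, Function('A')(65))) = Add(Rational(-1, 2020), Mul(-1, 16)) = Add(Rational(-1, 2020), -16) = Rational(-32321, 2020)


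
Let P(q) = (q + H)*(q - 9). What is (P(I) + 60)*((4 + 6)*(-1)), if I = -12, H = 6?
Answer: -1860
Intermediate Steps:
P(q) = (-9 + q)*(6 + q) (P(q) = (q + 6)*(q - 9) = (6 + q)*(-9 + q) = (-9 + q)*(6 + q))
(P(I) + 60)*((4 + 6)*(-1)) = ((-54 + (-12)² - 3*(-12)) + 60)*((4 + 6)*(-1)) = ((-54 + 144 + 36) + 60)*(10*(-1)) = (126 + 60)*(-10) = 186*(-10) = -1860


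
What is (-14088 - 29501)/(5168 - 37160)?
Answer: 43589/31992 ≈ 1.3625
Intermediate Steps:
(-14088 - 29501)/(5168 - 37160) = -43589/(-31992) = -43589*(-1/31992) = 43589/31992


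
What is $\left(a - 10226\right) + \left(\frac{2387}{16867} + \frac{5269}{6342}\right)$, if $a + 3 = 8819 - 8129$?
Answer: $- \frac{1020287722469}{106970514} \approx -9538.0$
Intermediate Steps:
$a = 687$ ($a = -3 + \left(8819 - 8129\right) = -3 + 690 = 687$)
$\left(a - 10226\right) + \left(\frac{2387}{16867} + \frac{5269}{6342}\right) = \left(687 - 10226\right) + \left(\frac{2387}{16867} + \frac{5269}{6342}\right) = -9539 + \left(2387 \cdot \frac{1}{16867} + 5269 \cdot \frac{1}{6342}\right) = -9539 + \left(\frac{2387}{16867} + \frac{5269}{6342}\right) = -9539 + \frac{104010577}{106970514} = - \frac{1020287722469}{106970514}$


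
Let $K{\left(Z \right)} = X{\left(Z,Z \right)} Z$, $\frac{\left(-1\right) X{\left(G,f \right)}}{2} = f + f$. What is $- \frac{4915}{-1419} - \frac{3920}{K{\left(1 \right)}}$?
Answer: $\frac{1395535}{1419} \approx 983.46$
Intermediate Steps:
$X{\left(G,f \right)} = - 4 f$ ($X{\left(G,f \right)} = - 2 \left(f + f\right) = - 2 \cdot 2 f = - 4 f$)
$K{\left(Z \right)} = - 4 Z^{2}$ ($K{\left(Z \right)} = - 4 Z Z = - 4 Z^{2}$)
$- \frac{4915}{-1419} - \frac{3920}{K{\left(1 \right)}} = - \frac{4915}{-1419} - \frac{3920}{\left(-4\right) 1^{2}} = \left(-4915\right) \left(- \frac{1}{1419}\right) - \frac{3920}{\left(-4\right) 1} = \frac{4915}{1419} - \frac{3920}{-4} = \frac{4915}{1419} - -980 = \frac{4915}{1419} + 980 = \frac{1395535}{1419}$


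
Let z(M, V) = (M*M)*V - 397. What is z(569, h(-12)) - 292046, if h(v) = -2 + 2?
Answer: -292443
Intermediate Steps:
h(v) = 0
z(M, V) = -397 + V*M**2 (z(M, V) = M**2*V - 397 = V*M**2 - 397 = -397 + V*M**2)
z(569, h(-12)) - 292046 = (-397 + 0*569**2) - 292046 = (-397 + 0*323761) - 292046 = (-397 + 0) - 292046 = -397 - 292046 = -292443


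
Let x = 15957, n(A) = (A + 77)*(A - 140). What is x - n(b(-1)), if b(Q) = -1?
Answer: 26673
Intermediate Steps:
n(A) = (-140 + A)*(77 + A) (n(A) = (77 + A)*(-140 + A) = (-140 + A)*(77 + A))
x - n(b(-1)) = 15957 - (-10780 + (-1)² - 63*(-1)) = 15957 - (-10780 + 1 + 63) = 15957 - 1*(-10716) = 15957 + 10716 = 26673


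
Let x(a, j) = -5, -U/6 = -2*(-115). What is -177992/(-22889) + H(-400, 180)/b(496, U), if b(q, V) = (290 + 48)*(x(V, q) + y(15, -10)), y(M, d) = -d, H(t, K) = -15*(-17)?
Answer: 61328635/7736482 ≈ 7.9272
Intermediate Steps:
U = -1380 (U = -(-12)*(-115) = -6*230 = -1380)
H(t, K) = 255
b(q, V) = 1690 (b(q, V) = (290 + 48)*(-5 - 1*(-10)) = 338*(-5 + 10) = 338*5 = 1690)
-177992/(-22889) + H(-400, 180)/b(496, U) = -177992/(-22889) + 255/1690 = -177992*(-1/22889) + 255*(1/1690) = 177992/22889 + 51/338 = 61328635/7736482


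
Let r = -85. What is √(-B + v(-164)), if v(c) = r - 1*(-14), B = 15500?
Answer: I*√15571 ≈ 124.78*I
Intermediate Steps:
v(c) = -71 (v(c) = -85 - 1*(-14) = -85 + 14 = -71)
√(-B + v(-164)) = √(-1*15500 - 71) = √(-15500 - 71) = √(-15571) = I*√15571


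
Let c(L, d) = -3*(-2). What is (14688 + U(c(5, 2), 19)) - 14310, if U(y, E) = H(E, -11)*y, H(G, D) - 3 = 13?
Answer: 474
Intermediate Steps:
H(G, D) = 16 (H(G, D) = 3 + 13 = 16)
c(L, d) = 6
U(y, E) = 16*y
(14688 + U(c(5, 2), 19)) - 14310 = (14688 + 16*6) - 14310 = (14688 + 96) - 14310 = 14784 - 14310 = 474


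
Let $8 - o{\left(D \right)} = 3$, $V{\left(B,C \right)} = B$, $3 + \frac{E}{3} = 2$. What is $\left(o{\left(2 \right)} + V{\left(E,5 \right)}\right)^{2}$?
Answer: $4$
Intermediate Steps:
$E = -3$ ($E = -9 + 3 \cdot 2 = -9 + 6 = -3$)
$o{\left(D \right)} = 5$ ($o{\left(D \right)} = 8 - 3 = 5$)
$\left(o{\left(2 \right)} + V{\left(E,5 \right)}\right)^{2} = \left(5 - 3\right)^{2} = 2^{2} = 4$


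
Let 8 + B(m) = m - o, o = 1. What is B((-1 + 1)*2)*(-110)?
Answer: 990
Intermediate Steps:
B(m) = -9 + m (B(m) = -8 + (m - 1*1) = -8 + (m - 1) = -8 + (-1 + m) = -9 + m)
B((-1 + 1)*2)*(-110) = (-9 + (-1 + 1)*2)*(-110) = (-9 + 0*2)*(-110) = (-9 + 0)*(-110) = -9*(-110) = 990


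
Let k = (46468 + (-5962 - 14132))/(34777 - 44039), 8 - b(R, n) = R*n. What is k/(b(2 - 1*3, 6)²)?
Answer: -13187/907676 ≈ -0.014528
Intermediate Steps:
b(R, n) = 8 - R*n
k = -13187/4631 (k = (46468 - 20094)/(-9262) = 26374*(-1/9262) = -13187/4631 ≈ -2.8475)
k/(b(2 - 1*3, 6)²) = -13187/(4631*(8 - 1*(2 - 1*3)*6)²) = -13187/(4631*(8 - 1*(2 - 3)*6)²) = -13187/(4631*(8 - 1*(-1)*6)²) = -13187/(4631*(8 + 6)²) = -13187/(4631*(14²)) = -13187/4631/196 = -13187/4631*1/196 = -13187/907676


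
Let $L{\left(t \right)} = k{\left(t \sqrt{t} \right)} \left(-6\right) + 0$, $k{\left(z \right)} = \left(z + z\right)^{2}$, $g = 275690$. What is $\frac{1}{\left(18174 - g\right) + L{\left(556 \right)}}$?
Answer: $- \frac{1}{4125368300} \approx -2.424 \cdot 10^{-10}$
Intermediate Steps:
$k{\left(z \right)} = 4 z^{2}$ ($k{\left(z \right)} = \left(2 z\right)^{2} = 4 z^{2}$)
$L{\left(t \right)} = - 24 t^{3}$ ($L{\left(t \right)} = 4 \left(t \sqrt{t}\right)^{2} \left(-6\right) + 0 = 4 \left(t^{\frac{3}{2}}\right)^{2} \left(-6\right) + 0 = 4 t^{3} \left(-6\right) + 0 = - 24 t^{3} + 0 = - 24 t^{3}$)
$\frac{1}{\left(18174 - g\right) + L{\left(556 \right)}} = \frac{1}{\left(18174 - 275690\right) - 24 \cdot 556^{3}} = \frac{1}{\left(18174 - 275690\right) - 4125110784} = \frac{1}{-257516 - 4125110784} = \frac{1}{-4125368300} = - \frac{1}{4125368300}$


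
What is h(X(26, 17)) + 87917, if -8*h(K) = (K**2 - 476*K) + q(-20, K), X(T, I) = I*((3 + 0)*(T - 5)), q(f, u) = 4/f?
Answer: 41307/5 ≈ 8261.4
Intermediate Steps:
X(T, I) = I*(-15 + 3*T) (X(T, I) = I*(3*(-5 + T)) = I*(-15 + 3*T))
h(K) = 1/40 - K**2/8 + 119*K/2 (h(K) = -((K**2 - 476*K) + 4/(-20))/8 = -((K**2 - 476*K) + 4*(-1/20))/8 = -((K**2 - 476*K) - 1/5)/8 = -(-1/5 + K**2 - 476*K)/8 = 1/40 - K**2/8 + 119*K/2)
h(X(26, 17)) + 87917 = (1/40 - 2601*(-5 + 26)**2/8 + 119*(3*17*(-5 + 26))/2) + 87917 = (1/40 - (3*17*21)**2/8 + 119*(3*17*21)/2) + 87917 = (1/40 - 1/8*1071**2 + (119/2)*1071) + 87917 = (1/40 - 1/8*1147041 + 127449/2) + 87917 = (1/40 - 1147041/8 + 127449/2) + 87917 = -398278/5 + 87917 = 41307/5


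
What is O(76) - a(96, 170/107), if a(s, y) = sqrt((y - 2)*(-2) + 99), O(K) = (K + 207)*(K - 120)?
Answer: -12452 - sqrt(1142867)/107 ≈ -12462.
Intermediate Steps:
O(K) = (-120 + K)*(207 + K) (O(K) = (207 + K)*(-120 + K) = (-120 + K)*(207 + K))
a(s, y) = sqrt(103 - 2*y) (a(s, y) = sqrt((-2 + y)*(-2) + 99) = sqrt((4 - 2*y) + 99) = sqrt(103 - 2*y))
O(76) - a(96, 170/107) = (-24840 + 76**2 + 87*76) - sqrt(103 - 340/107) = (-24840 + 5776 + 6612) - sqrt(103 - 340/107) = -12452 - sqrt(103 - 2*170/107) = -12452 - sqrt(103 - 340/107) = -12452 - sqrt(10681/107) = -12452 - sqrt(1142867)/107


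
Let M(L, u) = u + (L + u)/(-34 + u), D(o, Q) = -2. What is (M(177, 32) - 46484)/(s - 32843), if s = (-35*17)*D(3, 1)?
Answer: 93113/63306 ≈ 1.4708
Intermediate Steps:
M(L, u) = u + (L + u)/(-34 + u)
s = 1190 (s = -35*17*(-2) = -595*(-2) = 1190)
(M(177, 32) - 46484)/(s - 32843) = ((177 + 32² - 33*32)/(-34 + 32) - 46484)/(1190 - 32843) = ((177 + 1024 - 1056)/(-2) - 46484)/(-31653) = (-½*145 - 46484)*(-1/31653) = (-145/2 - 46484)*(-1/31653) = -93113/2*(-1/31653) = 93113/63306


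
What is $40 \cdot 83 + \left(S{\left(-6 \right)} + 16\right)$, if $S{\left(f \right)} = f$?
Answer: $3330$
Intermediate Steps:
$40 \cdot 83 + \left(S{\left(-6 \right)} + 16\right) = 40 \cdot 83 + \left(-6 + 16\right) = 3320 + 10 = 3330$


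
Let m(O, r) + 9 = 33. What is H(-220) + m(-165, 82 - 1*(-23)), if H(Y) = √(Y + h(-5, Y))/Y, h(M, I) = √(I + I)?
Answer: 24 - √(-220 + 2*I*√110)/220 ≈ 23.997 - 0.067496*I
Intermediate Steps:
m(O, r) = 24 (m(O, r) = -9 + 33 = 24)
h(M, I) = √2*√I (h(M, I) = √(2*I) = √2*√I)
H(Y) = √(Y + √2*√Y)/Y
H(-220) + m(-165, 82 - 1*(-23)) = √(-220 + √2*√(-220))/(-220) + 24 = -√(-220 + √2*(2*I*√55))/220 + 24 = -√(-220 + 2*I*√110)/220 + 24 = 24 - √(-220 + 2*I*√110)/220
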